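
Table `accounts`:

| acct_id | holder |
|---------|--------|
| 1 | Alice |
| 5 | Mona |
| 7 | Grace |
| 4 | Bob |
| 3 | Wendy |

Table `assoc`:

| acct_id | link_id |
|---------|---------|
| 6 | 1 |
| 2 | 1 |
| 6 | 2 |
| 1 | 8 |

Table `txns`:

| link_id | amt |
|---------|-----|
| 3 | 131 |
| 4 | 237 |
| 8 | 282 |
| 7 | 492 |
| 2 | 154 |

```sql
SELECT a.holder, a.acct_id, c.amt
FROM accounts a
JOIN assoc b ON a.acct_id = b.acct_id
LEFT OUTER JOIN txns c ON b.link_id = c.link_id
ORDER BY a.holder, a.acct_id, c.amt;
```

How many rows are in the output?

Joins associate left-to-right: accounts INNER JOIN assoc on acct_id gives 1 intermediate row(s).
Then LEFT JOIN `txns c` on link_id: each of those 1 rows is kept; rows whose b.link_id has no match in c get NULL for c's columns.
Result: 1 row(s).

1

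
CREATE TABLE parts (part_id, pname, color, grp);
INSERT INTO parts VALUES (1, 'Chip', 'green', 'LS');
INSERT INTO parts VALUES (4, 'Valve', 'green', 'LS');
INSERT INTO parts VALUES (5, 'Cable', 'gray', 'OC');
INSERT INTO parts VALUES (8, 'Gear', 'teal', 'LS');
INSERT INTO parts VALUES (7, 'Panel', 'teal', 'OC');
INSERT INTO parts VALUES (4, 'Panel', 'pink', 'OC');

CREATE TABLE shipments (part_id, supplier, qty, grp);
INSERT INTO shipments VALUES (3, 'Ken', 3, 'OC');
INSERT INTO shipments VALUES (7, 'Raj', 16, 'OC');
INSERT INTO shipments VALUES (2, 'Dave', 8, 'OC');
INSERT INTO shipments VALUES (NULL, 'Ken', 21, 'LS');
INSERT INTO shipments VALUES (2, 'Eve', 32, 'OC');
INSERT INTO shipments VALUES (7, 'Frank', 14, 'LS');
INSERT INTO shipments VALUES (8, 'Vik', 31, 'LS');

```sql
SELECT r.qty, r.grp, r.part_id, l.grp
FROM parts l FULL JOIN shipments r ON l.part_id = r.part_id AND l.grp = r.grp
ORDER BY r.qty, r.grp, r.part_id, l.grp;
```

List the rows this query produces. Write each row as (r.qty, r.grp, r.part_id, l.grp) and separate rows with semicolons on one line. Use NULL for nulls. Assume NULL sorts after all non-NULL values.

(3, OC, 3, NULL); (8, OC, 2, NULL); (14, LS, 7, NULL); (16, OC, 7, OC); (21, LS, NULL, NULL); (31, LS, 8, LS); (32, OC, 2, NULL); (NULL, NULL, NULL, LS); (NULL, NULL, NULL, LS); (NULL, NULL, NULL, OC); (NULL, NULL, NULL, OC)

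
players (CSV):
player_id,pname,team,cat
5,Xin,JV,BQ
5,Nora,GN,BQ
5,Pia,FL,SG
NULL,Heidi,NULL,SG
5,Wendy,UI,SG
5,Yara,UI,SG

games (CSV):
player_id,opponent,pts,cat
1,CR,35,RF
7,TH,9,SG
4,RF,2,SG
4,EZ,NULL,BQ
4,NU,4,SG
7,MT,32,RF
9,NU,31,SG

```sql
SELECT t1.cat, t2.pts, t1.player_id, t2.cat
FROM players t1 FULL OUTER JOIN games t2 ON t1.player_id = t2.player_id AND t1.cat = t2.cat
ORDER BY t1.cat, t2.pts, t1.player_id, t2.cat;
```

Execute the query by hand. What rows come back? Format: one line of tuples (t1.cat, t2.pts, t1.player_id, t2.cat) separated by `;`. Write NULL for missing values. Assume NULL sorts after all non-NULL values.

FULL OUTER JOIN keeps every row from both sides; unmatched rows get NULL for the other side's columns.
Matching on t1.player_id = t2.player_id AND t1.cat = t2.cat. A NULL in a compared column never satisfies the condition.
Matched pairs: 0; unmatched t1 rows kept: 6; unmatched t2 rows kept: 7.

(BQ, NULL, 5, NULL); (BQ, NULL, 5, NULL); (SG, NULL, 5, NULL); (SG, NULL, 5, NULL); (SG, NULL, 5, NULL); (SG, NULL, NULL, NULL); (NULL, 2, NULL, SG); (NULL, 4, NULL, SG); (NULL, 9, NULL, SG); (NULL, 31, NULL, SG); (NULL, 32, NULL, RF); (NULL, 35, NULL, RF); (NULL, NULL, NULL, BQ)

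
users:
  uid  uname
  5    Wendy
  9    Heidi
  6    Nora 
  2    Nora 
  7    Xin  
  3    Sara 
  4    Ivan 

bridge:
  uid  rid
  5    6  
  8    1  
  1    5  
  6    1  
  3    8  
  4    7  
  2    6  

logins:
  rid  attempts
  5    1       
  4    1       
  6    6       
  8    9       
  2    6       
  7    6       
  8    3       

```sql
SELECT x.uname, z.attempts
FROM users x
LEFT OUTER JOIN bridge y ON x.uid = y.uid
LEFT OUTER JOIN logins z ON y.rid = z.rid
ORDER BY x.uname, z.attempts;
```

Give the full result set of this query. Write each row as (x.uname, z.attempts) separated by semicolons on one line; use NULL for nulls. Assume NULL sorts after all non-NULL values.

(Heidi, NULL); (Ivan, 6); (Nora, 6); (Nora, NULL); (Sara, 3); (Sara, 9); (Wendy, 6); (Xin, NULL)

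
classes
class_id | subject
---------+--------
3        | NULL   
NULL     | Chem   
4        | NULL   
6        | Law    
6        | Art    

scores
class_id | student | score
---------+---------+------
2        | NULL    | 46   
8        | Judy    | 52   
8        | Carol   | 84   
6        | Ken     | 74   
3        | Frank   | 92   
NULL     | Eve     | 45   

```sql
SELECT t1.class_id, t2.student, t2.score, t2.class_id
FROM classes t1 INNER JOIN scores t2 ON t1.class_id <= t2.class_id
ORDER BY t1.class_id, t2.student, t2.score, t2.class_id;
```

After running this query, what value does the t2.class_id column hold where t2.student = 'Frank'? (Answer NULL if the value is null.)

3

INNER JOIN keeps only pairs where the ON condition holds.
Matching on t1.class_id <= t2.class_id. A NULL in a compared column never satisfies the condition.
- t1 (class_id=3) pairs with 4 row(s) of t2.
- t1 (class_id=NULL) has no partner → excluded.
- t1 (class_id=4) pairs with 3 row(s) of t2.
- t1 (class_id=6) pairs with 3 row(s) of t2.
- t1 (class_id=6) pairs with 3 row(s) of t2.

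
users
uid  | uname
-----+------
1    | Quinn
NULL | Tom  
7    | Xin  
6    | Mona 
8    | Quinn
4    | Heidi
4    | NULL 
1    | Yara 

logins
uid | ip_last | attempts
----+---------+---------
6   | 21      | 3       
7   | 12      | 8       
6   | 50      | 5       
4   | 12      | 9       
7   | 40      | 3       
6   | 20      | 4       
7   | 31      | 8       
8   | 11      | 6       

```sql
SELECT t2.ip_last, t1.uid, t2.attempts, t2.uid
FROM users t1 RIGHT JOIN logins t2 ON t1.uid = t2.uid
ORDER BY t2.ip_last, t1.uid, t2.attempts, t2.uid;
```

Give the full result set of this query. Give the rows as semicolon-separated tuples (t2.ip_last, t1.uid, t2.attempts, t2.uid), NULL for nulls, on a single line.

RIGHT JOIN keeps every row from `logins`; unmatched rows get NULL for `users`'s columns.
Matching on t1.uid = t2.uid. A NULL in a compared column never satisfies the condition.
Matched pairs: 9; unmatched t2 rows kept: 0.

(11, 8, 6, 8); (12, 4, 9, 4); (12, 4, 9, 4); (12, 7, 8, 7); (20, 6, 4, 6); (21, 6, 3, 6); (31, 7, 8, 7); (40, 7, 3, 7); (50, 6, 5, 6)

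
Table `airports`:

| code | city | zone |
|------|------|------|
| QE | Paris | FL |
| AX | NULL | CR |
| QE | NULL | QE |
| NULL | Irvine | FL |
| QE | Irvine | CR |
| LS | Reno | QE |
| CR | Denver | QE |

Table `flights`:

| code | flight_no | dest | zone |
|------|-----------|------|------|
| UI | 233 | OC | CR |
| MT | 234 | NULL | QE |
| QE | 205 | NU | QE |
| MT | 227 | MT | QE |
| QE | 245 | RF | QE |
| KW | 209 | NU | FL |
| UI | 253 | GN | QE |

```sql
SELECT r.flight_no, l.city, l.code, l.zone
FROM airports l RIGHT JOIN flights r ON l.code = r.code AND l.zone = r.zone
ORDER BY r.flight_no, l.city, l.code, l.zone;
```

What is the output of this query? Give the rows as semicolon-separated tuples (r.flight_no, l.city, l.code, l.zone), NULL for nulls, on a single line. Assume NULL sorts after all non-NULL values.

(205, NULL, QE, QE); (209, NULL, NULL, NULL); (227, NULL, NULL, NULL); (233, NULL, NULL, NULL); (234, NULL, NULL, NULL); (245, NULL, QE, QE); (253, NULL, NULL, NULL)

RIGHT JOIN keeps every row from `flights`; unmatched rows get NULL for `airports`'s columns.
Matching on l.code = r.code AND l.zone = r.zone. A NULL in a compared column never satisfies the condition.
- code=QE, zone=FL: no matching r row.
- code=AX, zone=CR: no matching r row.
- code=QE, zone=QE: 2 matching r row(s), so 2 row(s) emitted.
- code=NULL, zone=FL: no matching r row.
- code=QE, zone=CR: no matching r row.
- code=LS, zone=QE: no matching r row.
- code=CR, zone=QE: no matching r row.
- 5 r row(s) had no l match → kept, l columns NULL.
After projecting and ordering:
r.flight_no | l.city | l.code | l.zone
205 | NULL | QE | QE
209 | NULL | NULL | NULL
227 | NULL | NULL | NULL
233 | NULL | NULL | NULL
234 | NULL | NULL | NULL
245 | NULL | QE | QE
253 | NULL | NULL | NULL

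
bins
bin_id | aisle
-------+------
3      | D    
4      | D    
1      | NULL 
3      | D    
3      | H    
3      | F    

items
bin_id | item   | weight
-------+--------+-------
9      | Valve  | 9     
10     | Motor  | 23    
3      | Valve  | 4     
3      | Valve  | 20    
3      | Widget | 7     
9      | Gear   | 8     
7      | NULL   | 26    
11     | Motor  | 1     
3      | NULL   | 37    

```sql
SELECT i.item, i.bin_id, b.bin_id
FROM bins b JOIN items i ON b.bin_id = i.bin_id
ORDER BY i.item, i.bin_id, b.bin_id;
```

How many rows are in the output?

16

INNER JOIN keeps only pairs where the ON condition holds.
Matching on b.bin_id = i.bin_id.
- b[0] bin_id=3 → 4 match(es) in i → 4 row(s).
- b[1] bin_id=4 → no match; dropped.
- b[2] bin_id=1 → no match; dropped.
- b[3] bin_id=3 → 4 match(es) in i → 4 row(s).
- b[4] bin_id=3 → 4 match(es) in i → 4 row(s).
- b[5] bin_id=3 → 4 match(es) in i → 4 row(s).
Total: 16 rows.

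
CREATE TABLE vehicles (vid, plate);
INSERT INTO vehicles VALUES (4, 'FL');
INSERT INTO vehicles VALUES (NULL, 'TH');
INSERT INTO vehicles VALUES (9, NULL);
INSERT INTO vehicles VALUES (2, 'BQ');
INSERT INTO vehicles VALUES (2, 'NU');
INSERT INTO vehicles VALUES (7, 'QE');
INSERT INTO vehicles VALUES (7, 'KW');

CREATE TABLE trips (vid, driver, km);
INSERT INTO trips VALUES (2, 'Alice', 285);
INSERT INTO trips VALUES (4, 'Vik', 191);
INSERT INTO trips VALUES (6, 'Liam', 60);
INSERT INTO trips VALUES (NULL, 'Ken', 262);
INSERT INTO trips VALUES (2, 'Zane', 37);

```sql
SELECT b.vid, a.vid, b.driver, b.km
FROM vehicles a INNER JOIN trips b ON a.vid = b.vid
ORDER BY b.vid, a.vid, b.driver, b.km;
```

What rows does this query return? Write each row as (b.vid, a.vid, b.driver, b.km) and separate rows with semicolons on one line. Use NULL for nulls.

INNER JOIN keeps only pairs where the ON condition holds.
Matching on a.vid = b.vid. A NULL in a compared column never satisfies the condition.
- a[0] vid=4 → 1 match(es) in b → 1 row(s).
- a[1] vid=NULL → no match; dropped.
- a[2] vid=9 → no match; dropped.
- a[3] vid=2 → 2 match(es) in b → 2 row(s).
- a[4] vid=2 → 2 match(es) in b → 2 row(s).
- a[5] vid=7 → no match; dropped.
- a[6] vid=7 → no match; dropped.
After projecting and ordering:
b.vid | a.vid | b.driver | b.km
2 | 2 | Alice | 285
2 | 2 | Alice | 285
2 | 2 | Zane | 37
2 | 2 | Zane | 37
4 | 4 | Vik | 191

(2, 2, Alice, 285); (2, 2, Alice, 285); (2, 2, Zane, 37); (2, 2, Zane, 37); (4, 4, Vik, 191)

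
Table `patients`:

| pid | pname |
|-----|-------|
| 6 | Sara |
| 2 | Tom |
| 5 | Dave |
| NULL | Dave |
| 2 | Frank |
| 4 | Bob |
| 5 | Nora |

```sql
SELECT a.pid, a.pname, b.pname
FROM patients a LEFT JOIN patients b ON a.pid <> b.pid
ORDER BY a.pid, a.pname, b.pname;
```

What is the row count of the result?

27

LEFT JOIN keeps every row from `patients a`; unmatched rows get NULL for `patients b`'s columns.
Matching on a.pid <> b.pid. A NULL in a compared column never satisfies the condition.
Matched pairs: 26; unmatched a rows kept: 1.
Total: 26 matched + 1 padded = 27 rows.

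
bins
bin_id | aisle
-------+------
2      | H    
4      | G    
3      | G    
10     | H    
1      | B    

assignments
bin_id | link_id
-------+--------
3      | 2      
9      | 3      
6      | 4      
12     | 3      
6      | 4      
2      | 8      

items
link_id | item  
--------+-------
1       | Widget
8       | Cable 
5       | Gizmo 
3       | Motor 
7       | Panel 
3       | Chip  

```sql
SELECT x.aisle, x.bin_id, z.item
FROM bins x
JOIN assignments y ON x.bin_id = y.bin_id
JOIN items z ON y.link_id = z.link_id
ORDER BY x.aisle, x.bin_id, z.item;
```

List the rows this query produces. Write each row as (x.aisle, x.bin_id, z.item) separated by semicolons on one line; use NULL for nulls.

Joins associate left-to-right: bins INNER JOIN assignments on bin_id gives 2 intermediate row(s).
Then INNER JOIN `items z` on link_id: keep only rows whose y.link_id appears in z.

(H, 2, Cable)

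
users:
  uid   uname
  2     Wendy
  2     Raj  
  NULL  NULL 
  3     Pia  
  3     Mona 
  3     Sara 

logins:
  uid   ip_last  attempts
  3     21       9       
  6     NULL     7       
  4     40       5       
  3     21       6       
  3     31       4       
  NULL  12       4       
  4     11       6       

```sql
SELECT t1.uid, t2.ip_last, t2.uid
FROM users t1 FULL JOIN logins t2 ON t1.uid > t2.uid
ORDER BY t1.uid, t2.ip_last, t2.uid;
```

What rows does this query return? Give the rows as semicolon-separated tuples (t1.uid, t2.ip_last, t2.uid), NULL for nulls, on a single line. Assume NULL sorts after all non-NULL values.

(2, NULL, NULL); (2, NULL, NULL); (3, NULL, NULL); (3, NULL, NULL); (3, NULL, NULL); (NULL, 11, 4); (NULL, 12, NULL); (NULL, 21, 3); (NULL, 21, 3); (NULL, 31, 3); (NULL, 40, 4); (NULL, NULL, 6); (NULL, NULL, NULL)

FULL OUTER JOIN keeps every row from both sides; unmatched rows get NULL for the other side's columns.
Matching on t1.uid > t2.uid. A NULL in a compared column never satisfies the condition.
- t1 (uid=2) has no partner → padded with NULL.
- t1 (uid=2) has no partner → padded with NULL.
- t1 (uid=NULL) has no partner → padded with NULL.
- t1 (uid=3) has no partner → padded with NULL.
- t1 (uid=3) has no partner → padded with NULL.
- t1 (uid=3) has no partner → padded with NULL.
- 7 row(s) from t2 found no t1 partner → padded with NULL.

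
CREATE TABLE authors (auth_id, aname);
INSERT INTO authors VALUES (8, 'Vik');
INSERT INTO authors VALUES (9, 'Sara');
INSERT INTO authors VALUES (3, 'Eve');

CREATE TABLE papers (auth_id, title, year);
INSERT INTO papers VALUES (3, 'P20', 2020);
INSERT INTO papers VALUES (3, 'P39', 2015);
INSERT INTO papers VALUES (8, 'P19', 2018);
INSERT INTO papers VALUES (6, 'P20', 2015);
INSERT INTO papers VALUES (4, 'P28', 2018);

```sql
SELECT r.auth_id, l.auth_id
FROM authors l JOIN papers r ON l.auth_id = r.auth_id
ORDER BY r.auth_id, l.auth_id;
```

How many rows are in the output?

INNER JOIN keeps only pairs where the ON condition holds.
Matching on l.auth_id = r.auth_id.
- l row (auth_id=8): matches 1 r row(s) → 1 output row(s).
- l row (auth_id=9): no match → dropped.
- l row (auth_id=3): matches 2 r row(s) → 2 output row(s).
Total: 3 rows.

3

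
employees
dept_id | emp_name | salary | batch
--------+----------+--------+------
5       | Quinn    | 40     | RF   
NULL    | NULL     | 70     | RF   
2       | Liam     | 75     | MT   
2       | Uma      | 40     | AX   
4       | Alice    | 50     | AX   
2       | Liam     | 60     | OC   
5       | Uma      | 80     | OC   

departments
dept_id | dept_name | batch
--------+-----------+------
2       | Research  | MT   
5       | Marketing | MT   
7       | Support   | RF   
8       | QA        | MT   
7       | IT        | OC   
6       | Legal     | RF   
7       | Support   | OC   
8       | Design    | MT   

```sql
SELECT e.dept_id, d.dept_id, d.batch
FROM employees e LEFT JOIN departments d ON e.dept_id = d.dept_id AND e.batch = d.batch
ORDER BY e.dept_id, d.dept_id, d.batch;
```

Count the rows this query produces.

LEFT JOIN keeps every row from `employees`; unmatched rows get NULL for `departments`'s columns.
Matching on e.dept_id = d.dept_id AND e.batch = d.batch. A NULL in a compared column never satisfies the condition.
Matched pairs: 1; unmatched e rows kept: 6.
Total: 1 matched + 6 padded = 7 rows.

7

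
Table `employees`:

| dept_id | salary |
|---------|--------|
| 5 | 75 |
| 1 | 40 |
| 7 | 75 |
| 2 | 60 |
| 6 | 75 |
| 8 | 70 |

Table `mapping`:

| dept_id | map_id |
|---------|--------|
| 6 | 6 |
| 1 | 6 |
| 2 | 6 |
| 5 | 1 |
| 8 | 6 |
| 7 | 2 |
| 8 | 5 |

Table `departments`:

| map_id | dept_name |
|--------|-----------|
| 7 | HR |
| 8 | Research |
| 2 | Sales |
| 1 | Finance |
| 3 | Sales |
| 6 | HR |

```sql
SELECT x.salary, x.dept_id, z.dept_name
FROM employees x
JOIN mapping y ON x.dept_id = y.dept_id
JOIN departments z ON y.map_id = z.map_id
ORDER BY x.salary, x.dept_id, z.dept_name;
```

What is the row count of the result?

6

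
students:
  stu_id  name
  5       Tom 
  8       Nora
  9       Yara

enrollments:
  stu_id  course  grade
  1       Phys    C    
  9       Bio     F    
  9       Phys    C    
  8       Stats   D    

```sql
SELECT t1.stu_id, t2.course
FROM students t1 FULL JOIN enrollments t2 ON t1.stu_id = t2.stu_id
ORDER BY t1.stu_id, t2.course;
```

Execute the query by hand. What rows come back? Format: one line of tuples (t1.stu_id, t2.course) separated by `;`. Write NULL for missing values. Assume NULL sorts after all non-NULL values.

(5, NULL); (8, Stats); (9, Bio); (9, Phys); (NULL, Phys)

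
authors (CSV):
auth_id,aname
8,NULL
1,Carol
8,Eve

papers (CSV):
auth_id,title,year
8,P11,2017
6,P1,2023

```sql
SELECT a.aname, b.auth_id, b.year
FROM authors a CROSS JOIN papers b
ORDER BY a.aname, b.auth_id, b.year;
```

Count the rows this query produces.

6

CROSS JOIN pairs every row of `authors` with every row of `papers`: 3 × 2 = 6 rows.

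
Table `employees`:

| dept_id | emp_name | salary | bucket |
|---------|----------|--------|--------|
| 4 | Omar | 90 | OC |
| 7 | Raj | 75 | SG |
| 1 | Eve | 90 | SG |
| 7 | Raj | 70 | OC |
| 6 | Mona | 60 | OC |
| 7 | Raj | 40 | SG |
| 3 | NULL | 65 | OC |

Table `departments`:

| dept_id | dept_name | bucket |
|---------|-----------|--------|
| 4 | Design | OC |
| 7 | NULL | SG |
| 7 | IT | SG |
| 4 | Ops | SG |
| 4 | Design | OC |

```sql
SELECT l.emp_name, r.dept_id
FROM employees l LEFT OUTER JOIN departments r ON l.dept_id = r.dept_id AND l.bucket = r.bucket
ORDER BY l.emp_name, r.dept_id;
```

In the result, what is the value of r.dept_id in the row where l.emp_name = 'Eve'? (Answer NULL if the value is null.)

NULL

LEFT JOIN keeps every row from `employees`; unmatched rows get NULL for `departments`'s columns.
Matching on l.dept_id = r.dept_id AND l.bucket = r.bucket.
- dept_id=4, bucket=OC: 2 matching r row(s), so 2 row(s) emitted.
- dept_id=7, bucket=SG: 2 matching r row(s), so 2 row(s) emitted.
- dept_id=1, bucket=SG: no r row matches, row kept with r columns NULL.
- dept_id=7, bucket=OC: no r row matches, row kept with r columns NULL.
- dept_id=6, bucket=OC: no r row matches, row kept with r columns NULL.
- dept_id=7, bucket=SG: 2 matching r row(s), so 2 row(s) emitted.
- dept_id=3, bucket=OC: no r row matches, row kept with r columns NULL.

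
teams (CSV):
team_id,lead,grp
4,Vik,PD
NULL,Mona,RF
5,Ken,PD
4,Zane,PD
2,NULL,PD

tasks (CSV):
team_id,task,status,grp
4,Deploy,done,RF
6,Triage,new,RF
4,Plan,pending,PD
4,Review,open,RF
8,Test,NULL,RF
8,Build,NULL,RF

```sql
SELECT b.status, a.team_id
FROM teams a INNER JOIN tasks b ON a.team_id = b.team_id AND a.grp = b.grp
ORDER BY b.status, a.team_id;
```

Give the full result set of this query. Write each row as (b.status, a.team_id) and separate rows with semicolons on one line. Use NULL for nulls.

INNER JOIN keeps only pairs where the ON condition holds.
Matching on a.team_id = b.team_id AND a.grp = b.grp. A NULL in a compared column never satisfies the condition.
Matched pairs: 2.

(pending, 4); (pending, 4)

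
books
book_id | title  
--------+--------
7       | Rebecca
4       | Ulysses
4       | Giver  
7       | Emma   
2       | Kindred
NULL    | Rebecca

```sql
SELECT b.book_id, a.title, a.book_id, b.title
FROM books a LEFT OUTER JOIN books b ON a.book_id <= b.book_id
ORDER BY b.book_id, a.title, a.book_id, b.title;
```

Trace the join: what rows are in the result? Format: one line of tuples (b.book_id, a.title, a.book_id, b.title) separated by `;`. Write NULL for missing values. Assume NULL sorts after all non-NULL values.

LEFT JOIN keeps every row from `books a`; unmatched rows get NULL for `books b`'s columns.
Matching on a.book_id <= b.book_id. A NULL in a compared column never satisfies the condition.
- a[0] book_id=7 → 2 match(es) in b → 2 row(s).
- a[1] book_id=4 → 4 match(es) in b → 4 row(s).
- a[2] book_id=4 → 4 match(es) in b → 4 row(s).
- a[3] book_id=7 → 2 match(es) in b → 2 row(s).
- a[4] book_id=2 → 5 match(es) in b → 5 row(s).
- a[5] book_id=NULL → no match; kept with NULLs on the b side.

(2, Kindred, 2, Kindred); (4, Giver, 4, Giver); (4, Giver, 4, Ulysses); (4, Kindred, 2, Giver); (4, Kindred, 2, Ulysses); (4, Ulysses, 4, Giver); (4, Ulysses, 4, Ulysses); (7, Emma, 7, Emma); (7, Emma, 7, Rebecca); (7, Giver, 4, Emma); (7, Giver, 4, Rebecca); (7, Kindred, 2, Emma); (7, Kindred, 2, Rebecca); (7, Rebecca, 7, Emma); (7, Rebecca, 7, Rebecca); (7, Ulysses, 4, Emma); (7, Ulysses, 4, Rebecca); (NULL, Rebecca, NULL, NULL)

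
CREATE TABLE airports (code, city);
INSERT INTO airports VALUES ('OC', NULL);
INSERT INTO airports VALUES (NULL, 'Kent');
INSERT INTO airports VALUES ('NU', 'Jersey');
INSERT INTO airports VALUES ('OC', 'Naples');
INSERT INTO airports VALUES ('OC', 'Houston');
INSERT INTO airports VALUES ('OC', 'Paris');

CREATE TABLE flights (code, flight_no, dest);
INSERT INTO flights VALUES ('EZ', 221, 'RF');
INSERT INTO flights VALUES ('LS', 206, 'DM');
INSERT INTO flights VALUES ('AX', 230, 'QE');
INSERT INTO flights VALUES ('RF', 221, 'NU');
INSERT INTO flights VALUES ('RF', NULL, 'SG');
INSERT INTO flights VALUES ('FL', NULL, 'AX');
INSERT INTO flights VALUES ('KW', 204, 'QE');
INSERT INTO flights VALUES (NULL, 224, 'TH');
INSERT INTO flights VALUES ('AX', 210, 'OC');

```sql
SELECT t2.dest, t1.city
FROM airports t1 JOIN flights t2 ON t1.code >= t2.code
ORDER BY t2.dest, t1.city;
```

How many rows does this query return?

30

INNER JOIN keeps only pairs where the ON condition holds.
Matching on t1.code >= t2.code. A NULL in a compared column never satisfies the condition.
Matched pairs: 30.
Total: 30 rows.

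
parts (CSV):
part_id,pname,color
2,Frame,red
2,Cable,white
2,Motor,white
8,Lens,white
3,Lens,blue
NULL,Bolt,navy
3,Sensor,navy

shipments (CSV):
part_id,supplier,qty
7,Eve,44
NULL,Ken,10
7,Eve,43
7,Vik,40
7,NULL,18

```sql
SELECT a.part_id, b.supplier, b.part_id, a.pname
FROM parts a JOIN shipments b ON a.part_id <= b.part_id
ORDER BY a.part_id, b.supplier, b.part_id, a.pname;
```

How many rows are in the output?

20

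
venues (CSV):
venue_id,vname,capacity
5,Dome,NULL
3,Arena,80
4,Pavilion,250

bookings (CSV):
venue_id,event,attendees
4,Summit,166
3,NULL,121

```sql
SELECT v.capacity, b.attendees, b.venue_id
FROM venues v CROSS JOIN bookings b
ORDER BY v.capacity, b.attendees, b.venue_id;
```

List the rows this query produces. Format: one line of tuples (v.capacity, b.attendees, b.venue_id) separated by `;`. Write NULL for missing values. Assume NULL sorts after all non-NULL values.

(80, 121, 3); (80, 166, 4); (250, 121, 3); (250, 166, 4); (NULL, 121, 3); (NULL, 166, 4)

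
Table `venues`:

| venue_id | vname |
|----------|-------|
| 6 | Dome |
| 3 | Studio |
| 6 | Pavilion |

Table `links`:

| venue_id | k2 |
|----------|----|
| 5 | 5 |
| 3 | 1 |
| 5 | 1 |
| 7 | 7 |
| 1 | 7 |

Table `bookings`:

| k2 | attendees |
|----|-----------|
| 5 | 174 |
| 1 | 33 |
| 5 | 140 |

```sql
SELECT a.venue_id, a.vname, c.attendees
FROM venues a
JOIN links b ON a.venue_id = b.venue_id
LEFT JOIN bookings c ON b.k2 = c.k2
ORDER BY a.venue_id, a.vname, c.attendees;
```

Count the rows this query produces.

1

Joins associate left-to-right: venues INNER JOIN links on venue_id gives 1 intermediate row(s).
Then LEFT JOIN `bookings c` on k2: each of those 1 rows is kept; rows whose b.k2 has no match in c get NULL for c's columns.
Result: 1 row(s).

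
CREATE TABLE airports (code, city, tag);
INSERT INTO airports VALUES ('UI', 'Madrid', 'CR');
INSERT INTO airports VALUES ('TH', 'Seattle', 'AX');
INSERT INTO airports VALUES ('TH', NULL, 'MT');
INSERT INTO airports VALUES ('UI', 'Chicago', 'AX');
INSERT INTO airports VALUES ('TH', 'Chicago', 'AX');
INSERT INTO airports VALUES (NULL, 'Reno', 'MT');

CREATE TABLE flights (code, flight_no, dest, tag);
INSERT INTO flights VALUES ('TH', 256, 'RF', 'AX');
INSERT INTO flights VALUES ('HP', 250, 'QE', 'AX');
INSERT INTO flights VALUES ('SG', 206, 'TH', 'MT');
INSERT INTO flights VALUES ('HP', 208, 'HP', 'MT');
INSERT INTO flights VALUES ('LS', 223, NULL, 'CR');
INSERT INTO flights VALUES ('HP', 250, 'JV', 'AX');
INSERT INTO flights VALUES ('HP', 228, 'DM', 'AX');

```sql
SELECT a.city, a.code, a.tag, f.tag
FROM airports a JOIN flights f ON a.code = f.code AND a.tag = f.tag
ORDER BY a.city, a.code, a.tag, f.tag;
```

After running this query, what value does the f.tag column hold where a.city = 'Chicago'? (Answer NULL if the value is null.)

AX

INNER JOIN keeps only pairs where the ON condition holds.
Matching on a.code = f.code AND a.tag = f.tag. A NULL in a compared column never satisfies the condition.
Matched pairs: 2.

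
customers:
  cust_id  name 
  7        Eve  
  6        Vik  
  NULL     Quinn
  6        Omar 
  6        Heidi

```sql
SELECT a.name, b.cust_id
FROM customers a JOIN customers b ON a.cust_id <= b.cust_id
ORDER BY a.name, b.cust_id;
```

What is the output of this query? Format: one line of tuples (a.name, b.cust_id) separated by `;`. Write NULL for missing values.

INNER JOIN keeps only pairs where the ON condition holds.
Matching on a.cust_id <= b.cust_id. A NULL in a compared column never satisfies the condition.
- a (cust_id=7) pairs with 1 row(s) of b.
- a (cust_id=6) pairs with 4 row(s) of b.
- a (cust_id=NULL) has no partner → excluded.
- a (cust_id=6) pairs with 4 row(s) of b.
- a (cust_id=6) pairs with 4 row(s) of b.

(Eve, 7); (Heidi, 6); (Heidi, 6); (Heidi, 6); (Heidi, 7); (Omar, 6); (Omar, 6); (Omar, 6); (Omar, 7); (Vik, 6); (Vik, 6); (Vik, 6); (Vik, 7)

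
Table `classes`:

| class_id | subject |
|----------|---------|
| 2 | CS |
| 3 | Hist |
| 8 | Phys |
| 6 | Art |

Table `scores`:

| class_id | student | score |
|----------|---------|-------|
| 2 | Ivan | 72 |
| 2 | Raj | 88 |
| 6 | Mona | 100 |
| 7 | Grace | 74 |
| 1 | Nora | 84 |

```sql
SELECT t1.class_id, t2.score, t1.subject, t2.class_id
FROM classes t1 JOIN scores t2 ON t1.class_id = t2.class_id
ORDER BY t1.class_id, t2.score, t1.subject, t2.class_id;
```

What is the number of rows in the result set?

3

INNER JOIN keeps only pairs where the ON condition holds.
Matching on t1.class_id = t2.class_id.
- t1[0] class_id=2 → 2 match(es) in t2 → 2 row(s).
- t1[1] class_id=3 → no match; dropped.
- t1[2] class_id=8 → no match; dropped.
- t1[3] class_id=6 → 1 match(es) in t2 → 1 row(s).
Total: 3 rows.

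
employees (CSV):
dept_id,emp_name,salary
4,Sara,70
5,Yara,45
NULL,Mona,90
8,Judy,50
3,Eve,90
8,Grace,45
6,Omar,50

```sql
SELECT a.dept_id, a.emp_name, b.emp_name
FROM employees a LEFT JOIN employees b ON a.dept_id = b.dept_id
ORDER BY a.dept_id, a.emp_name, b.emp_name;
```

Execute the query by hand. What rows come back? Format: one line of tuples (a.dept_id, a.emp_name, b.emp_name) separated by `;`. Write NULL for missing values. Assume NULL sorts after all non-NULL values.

(3, Eve, Eve); (4, Sara, Sara); (5, Yara, Yara); (6, Omar, Omar); (8, Grace, Grace); (8, Grace, Judy); (8, Judy, Grace); (8, Judy, Judy); (NULL, Mona, NULL)

LEFT JOIN keeps every row from `employees a`; unmatched rows get NULL for `employees b`'s columns.
Matching on a.dept_id = b.dept_id. A NULL in a compared column never satisfies the condition.
- a[0] dept_id=4 → 1 match(es) in b → 1 row(s).
- a[1] dept_id=5 → 1 match(es) in b → 1 row(s).
- a[2] dept_id=NULL → no match; kept with NULLs on the b side.
- a[3] dept_id=8 → 2 match(es) in b → 2 row(s).
- a[4] dept_id=3 → 1 match(es) in b → 1 row(s).
- a[5] dept_id=8 → 2 match(es) in b → 2 row(s).
- a[6] dept_id=6 → 1 match(es) in b → 1 row(s).
After projecting and ordering:
a.dept_id | a.emp_name | b.emp_name
3 | Eve | Eve
4 | Sara | Sara
5 | Yara | Yara
6 | Omar | Omar
8 | Grace | Grace
8 | Grace | Judy
8 | Judy | Grace
8 | Judy | Judy
NULL | Mona | NULL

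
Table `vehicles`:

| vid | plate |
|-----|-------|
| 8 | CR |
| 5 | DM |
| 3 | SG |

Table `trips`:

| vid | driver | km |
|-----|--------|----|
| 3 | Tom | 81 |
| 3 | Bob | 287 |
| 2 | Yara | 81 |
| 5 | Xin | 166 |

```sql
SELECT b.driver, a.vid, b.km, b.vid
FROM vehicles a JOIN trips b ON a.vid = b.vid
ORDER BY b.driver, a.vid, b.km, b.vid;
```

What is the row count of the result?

3

INNER JOIN keeps only pairs where the ON condition holds.
Matching on a.vid = b.vid.
- a[0] vid=8 → no match; dropped.
- a[1] vid=5 → 1 match(es) in b → 1 row(s).
- a[2] vid=3 → 2 match(es) in b → 2 row(s).
Total: 3 rows.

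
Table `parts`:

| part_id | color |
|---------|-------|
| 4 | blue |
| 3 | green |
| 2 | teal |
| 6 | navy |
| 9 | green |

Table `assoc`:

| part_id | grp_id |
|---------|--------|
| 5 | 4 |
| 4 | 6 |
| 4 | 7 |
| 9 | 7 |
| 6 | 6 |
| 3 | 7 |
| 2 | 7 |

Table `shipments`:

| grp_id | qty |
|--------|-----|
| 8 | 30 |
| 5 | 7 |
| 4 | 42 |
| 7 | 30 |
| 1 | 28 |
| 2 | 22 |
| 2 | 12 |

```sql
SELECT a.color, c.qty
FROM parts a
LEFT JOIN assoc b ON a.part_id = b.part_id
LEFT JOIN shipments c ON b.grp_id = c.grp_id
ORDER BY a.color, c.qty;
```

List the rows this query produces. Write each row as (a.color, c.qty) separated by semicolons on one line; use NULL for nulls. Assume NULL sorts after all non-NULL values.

Step 1 — a LEFT JOIN b on part_id → 6 row(s).
Then LEFT JOIN `shipments c` on grp_id: each of those 6 rows is kept; rows whose b.grp_id has no match in c get NULL for c's columns.

(blue, 30); (blue, NULL); (green, 30); (green, 30); (navy, NULL); (teal, 30)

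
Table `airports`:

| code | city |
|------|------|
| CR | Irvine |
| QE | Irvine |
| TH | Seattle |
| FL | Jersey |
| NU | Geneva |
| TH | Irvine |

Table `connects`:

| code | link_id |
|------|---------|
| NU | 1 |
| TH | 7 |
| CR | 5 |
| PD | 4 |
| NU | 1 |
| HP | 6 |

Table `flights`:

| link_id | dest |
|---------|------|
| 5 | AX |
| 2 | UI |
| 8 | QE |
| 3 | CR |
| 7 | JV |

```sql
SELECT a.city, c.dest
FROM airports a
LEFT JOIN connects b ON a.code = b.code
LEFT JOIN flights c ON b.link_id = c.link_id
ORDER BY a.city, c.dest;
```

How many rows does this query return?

7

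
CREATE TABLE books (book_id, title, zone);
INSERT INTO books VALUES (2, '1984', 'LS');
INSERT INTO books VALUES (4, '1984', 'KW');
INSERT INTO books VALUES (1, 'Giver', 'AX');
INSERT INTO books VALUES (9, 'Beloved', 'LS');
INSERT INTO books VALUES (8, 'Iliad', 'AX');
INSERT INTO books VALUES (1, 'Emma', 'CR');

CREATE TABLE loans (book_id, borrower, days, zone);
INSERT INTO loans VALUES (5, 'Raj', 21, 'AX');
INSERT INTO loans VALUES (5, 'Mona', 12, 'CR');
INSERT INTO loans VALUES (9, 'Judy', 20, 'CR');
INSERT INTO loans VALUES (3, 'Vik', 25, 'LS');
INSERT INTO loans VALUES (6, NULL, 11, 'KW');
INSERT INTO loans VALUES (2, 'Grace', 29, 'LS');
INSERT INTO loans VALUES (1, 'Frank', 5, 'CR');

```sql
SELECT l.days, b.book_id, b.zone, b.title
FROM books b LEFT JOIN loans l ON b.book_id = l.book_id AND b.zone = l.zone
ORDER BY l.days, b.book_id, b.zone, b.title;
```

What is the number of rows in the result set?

6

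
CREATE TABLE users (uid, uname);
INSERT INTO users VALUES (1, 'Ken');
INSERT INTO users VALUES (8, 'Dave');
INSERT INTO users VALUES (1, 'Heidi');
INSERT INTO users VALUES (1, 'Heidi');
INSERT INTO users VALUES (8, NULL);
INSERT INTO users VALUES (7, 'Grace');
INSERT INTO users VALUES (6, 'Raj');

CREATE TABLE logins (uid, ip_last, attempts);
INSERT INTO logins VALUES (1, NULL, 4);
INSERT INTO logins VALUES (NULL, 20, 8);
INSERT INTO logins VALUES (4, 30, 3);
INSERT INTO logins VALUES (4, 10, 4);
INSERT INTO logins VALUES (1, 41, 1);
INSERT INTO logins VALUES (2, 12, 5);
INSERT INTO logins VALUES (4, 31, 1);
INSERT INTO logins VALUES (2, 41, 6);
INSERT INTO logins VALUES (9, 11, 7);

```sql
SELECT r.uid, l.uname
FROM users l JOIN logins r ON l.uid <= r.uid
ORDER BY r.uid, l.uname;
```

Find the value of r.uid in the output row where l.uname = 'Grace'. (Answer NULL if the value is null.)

INNER JOIN keeps only pairs where the ON condition holds.
Matching on l.uid <= r.uid. A NULL in a compared column never satisfies the condition.
- l row (uid=1): matches 8 r row(s) → 8 output row(s).
- l row (uid=8): matches 1 r row(s) → 1 output row(s).
- l row (uid=1): matches 8 r row(s) → 8 output row(s).
- l row (uid=1): matches 8 r row(s) → 8 output row(s).
- l row (uid=8): matches 1 r row(s) → 1 output row(s).
- l row (uid=7): matches 1 r row(s) → 1 output row(s).
- l row (uid=6): matches 1 r row(s) → 1 output row(s).

9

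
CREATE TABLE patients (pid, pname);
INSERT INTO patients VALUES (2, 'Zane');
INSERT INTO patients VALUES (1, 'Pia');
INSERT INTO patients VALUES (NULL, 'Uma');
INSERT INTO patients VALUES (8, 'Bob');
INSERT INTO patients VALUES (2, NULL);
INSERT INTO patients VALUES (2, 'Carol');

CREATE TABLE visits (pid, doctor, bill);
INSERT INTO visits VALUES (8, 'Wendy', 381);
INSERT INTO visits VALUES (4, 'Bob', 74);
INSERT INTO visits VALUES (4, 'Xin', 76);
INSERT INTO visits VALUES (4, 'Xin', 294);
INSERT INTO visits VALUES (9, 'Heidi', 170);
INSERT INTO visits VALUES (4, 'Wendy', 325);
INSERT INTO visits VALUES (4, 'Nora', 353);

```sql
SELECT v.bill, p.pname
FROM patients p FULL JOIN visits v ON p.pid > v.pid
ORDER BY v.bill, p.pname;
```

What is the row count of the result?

12

FULL OUTER JOIN keeps every row from both sides; unmatched rows get NULL for the other side's columns.
Matching on p.pid > v.pid. A NULL in a compared column never satisfies the condition.
- p[0] pid=2 → no match; kept with NULLs on the v side.
- p[1] pid=1 → no match; kept with NULLs on the v side.
- p[2] pid=NULL → no match; kept with NULLs on the v side.
- p[3] pid=8 → 5 match(es) in v → 5 row(s).
- p[4] pid=2 → no match; kept with NULLs on the v side.
- p[5] pid=2 → no match; kept with NULLs on the v side.
- 2 v row(s) had no p match → kept, p columns NULL.
Total: 5 matched + 7 padded = 12 rows.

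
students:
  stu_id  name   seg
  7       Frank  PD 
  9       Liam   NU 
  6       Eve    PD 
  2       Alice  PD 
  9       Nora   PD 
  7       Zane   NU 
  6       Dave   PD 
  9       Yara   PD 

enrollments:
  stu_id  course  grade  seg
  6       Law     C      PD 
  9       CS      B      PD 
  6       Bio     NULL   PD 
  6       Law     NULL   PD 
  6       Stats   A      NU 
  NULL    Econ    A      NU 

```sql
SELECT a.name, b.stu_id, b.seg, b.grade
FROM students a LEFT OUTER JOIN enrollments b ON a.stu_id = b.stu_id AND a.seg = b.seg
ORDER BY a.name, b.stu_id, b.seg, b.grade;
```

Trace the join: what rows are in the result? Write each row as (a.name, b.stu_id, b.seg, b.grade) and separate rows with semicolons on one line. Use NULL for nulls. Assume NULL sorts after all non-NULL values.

(Alice, NULL, NULL, NULL); (Dave, 6, PD, C); (Dave, 6, PD, NULL); (Dave, 6, PD, NULL); (Eve, 6, PD, C); (Eve, 6, PD, NULL); (Eve, 6, PD, NULL); (Frank, NULL, NULL, NULL); (Liam, NULL, NULL, NULL); (Nora, 9, PD, B); (Yara, 9, PD, B); (Zane, NULL, NULL, NULL)

LEFT JOIN keeps every row from `students`; unmatched rows get NULL for `enrollments`'s columns.
Matching on a.stu_id = b.stu_id AND a.seg = b.seg. A NULL in a compared column never satisfies the condition.
- a row (stu_id=7, seg=PD): no match → kept, b columns NULL.
- a row (stu_id=9, seg=NU): no match → kept, b columns NULL.
- a row (stu_id=6, seg=PD): matches 3 b row(s) → 3 output row(s).
- a row (stu_id=2, seg=PD): no match → kept, b columns NULL.
- a row (stu_id=9, seg=PD): matches 1 b row(s) → 1 output row(s).
- a row (stu_id=7, seg=NU): no match → kept, b columns NULL.
- a row (stu_id=6, seg=PD): matches 3 b row(s) → 3 output row(s).
- a row (stu_id=9, seg=PD): matches 1 b row(s) → 1 output row(s).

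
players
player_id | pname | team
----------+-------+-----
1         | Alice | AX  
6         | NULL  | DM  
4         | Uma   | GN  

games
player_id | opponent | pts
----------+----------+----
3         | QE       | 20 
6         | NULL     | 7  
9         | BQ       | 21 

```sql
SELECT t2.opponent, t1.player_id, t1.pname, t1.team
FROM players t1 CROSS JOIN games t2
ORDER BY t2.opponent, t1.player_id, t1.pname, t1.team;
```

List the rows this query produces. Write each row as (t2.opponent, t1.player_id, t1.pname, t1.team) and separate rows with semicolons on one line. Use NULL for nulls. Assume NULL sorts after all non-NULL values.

CROSS JOIN pairs every row of `players` with every row of `games`: 3 × 3 = 9 rows.

(BQ, 1, Alice, AX); (BQ, 4, Uma, GN); (BQ, 6, NULL, DM); (QE, 1, Alice, AX); (QE, 4, Uma, GN); (QE, 6, NULL, DM); (NULL, 1, Alice, AX); (NULL, 4, Uma, GN); (NULL, 6, NULL, DM)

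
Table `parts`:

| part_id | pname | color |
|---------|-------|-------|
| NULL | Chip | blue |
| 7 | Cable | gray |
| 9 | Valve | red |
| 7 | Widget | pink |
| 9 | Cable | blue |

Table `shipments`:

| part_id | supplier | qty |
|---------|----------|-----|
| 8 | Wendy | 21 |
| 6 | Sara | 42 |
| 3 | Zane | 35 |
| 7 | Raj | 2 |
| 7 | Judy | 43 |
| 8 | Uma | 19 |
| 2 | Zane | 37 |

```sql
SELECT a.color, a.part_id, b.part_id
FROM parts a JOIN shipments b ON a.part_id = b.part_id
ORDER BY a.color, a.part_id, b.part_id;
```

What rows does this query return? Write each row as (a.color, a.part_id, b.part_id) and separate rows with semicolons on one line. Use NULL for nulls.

(gray, 7, 7); (gray, 7, 7); (pink, 7, 7); (pink, 7, 7)

INNER JOIN keeps only pairs where the ON condition holds.
Matching on a.part_id = b.part_id. A NULL in a compared column never satisfies the condition.
- part_id=NULL: no matching b row, dropped.
- part_id=7: 2 matching b row(s), so 2 row(s) emitted.
- part_id=9: no matching b row, dropped.
- part_id=7: 2 matching b row(s), so 2 row(s) emitted.
- part_id=9: no matching b row, dropped.
After projecting and ordering:
a.color | a.part_id | b.part_id
gray | 7 | 7
gray | 7 | 7
pink | 7 | 7
pink | 7 | 7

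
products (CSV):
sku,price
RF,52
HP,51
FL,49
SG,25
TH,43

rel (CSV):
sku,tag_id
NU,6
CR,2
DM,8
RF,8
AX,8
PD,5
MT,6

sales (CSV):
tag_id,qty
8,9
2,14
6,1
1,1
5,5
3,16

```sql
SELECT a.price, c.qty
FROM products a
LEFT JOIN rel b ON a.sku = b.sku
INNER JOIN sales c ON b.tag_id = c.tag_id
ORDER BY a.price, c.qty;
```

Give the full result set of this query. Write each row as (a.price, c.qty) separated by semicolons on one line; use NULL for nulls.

(52, 9)

Evaluate left to right. First `products a LEFT JOIN rel b` on sku: 5 row(s).
Then INNER JOIN `sales c` on tag_id: keep only rows whose b.tag_id appears in c.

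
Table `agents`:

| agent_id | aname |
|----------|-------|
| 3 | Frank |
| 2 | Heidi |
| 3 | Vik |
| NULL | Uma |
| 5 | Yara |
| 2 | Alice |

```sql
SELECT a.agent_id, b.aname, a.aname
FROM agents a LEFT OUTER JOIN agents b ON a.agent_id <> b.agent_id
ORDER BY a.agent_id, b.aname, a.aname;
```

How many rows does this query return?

17

LEFT JOIN keeps every row from `agents a`; unmatched rows get NULL for `agents b`'s columns.
Matching on a.agent_id <> b.agent_id. A NULL in a compared column never satisfies the condition.
- agent_id=3: 3 matching b row(s), so 3 row(s) emitted.
- agent_id=2: 3 matching b row(s), so 3 row(s) emitted.
- agent_id=3: 3 matching b row(s), so 3 row(s) emitted.
- agent_id=NULL: no b row matches, row kept with b columns NULL.
- agent_id=5: 4 matching b row(s), so 4 row(s) emitted.
- agent_id=2: 3 matching b row(s), so 3 row(s) emitted.
Total: 16 matched + 1 padded = 17 rows.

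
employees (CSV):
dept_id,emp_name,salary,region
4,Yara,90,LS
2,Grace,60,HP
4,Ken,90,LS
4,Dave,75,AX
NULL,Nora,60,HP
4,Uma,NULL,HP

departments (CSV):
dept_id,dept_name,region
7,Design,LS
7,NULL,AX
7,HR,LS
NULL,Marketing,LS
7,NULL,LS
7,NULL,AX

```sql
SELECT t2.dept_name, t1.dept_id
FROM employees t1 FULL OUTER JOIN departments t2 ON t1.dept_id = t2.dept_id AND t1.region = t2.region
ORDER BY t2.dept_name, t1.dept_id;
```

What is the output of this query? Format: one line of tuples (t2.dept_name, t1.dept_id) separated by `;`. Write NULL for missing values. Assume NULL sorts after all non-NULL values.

(Design, NULL); (HR, NULL); (Marketing, NULL); (NULL, 2); (NULL, 4); (NULL, 4); (NULL, 4); (NULL, 4); (NULL, NULL); (NULL, NULL); (NULL, NULL); (NULL, NULL)

FULL OUTER JOIN keeps every row from both sides; unmatched rows get NULL for the other side's columns.
Matching on t1.dept_id = t2.dept_id AND t1.region = t2.region. A NULL in a compared column never satisfies the condition.
- dept_id=4, region=LS: no t2 row matches, row kept with t2 columns NULL.
- dept_id=2, region=HP: no t2 row matches, row kept with t2 columns NULL.
- dept_id=4, region=LS: no t2 row matches, row kept with t2 columns NULL.
- dept_id=4, region=AX: no t2 row matches, row kept with t2 columns NULL.
- dept_id=NULL, region=HP: no t2 row matches, row kept with t2 columns NULL.
- dept_id=4, region=HP: no t2 row matches, row kept with t2 columns NULL.
- 6 t2 row(s) had no t1 match → kept, t1 columns NULL.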